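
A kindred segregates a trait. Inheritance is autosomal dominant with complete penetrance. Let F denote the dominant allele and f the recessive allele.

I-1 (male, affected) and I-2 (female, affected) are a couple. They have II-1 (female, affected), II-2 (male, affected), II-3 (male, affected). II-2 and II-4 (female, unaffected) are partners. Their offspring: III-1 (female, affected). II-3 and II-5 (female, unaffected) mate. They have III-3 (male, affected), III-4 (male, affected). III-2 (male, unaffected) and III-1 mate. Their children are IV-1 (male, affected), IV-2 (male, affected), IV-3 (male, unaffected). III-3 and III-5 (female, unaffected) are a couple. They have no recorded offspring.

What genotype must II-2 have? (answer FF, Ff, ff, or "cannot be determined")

cannot be determined

II-2's phenotype allows FF or Ff, and no parent or child forces a single allele at both positions; consistent genotype assignments exist with II-2 as FF or Ff.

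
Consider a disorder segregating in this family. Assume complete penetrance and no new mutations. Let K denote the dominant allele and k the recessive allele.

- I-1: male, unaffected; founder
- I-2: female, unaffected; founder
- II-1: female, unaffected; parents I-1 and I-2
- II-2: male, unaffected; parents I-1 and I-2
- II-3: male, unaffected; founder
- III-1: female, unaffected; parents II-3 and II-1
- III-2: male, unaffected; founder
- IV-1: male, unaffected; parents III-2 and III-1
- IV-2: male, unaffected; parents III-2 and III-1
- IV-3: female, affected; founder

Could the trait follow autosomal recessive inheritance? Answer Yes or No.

Yes

A consistent assignment under autosomal recessive exists: I-1 KK, I-2 KK, II-1 KK, II-2 KK, II-3 KK, III-1 KK, III-2 KK, IV-1 KK, IV-2 KK, IV-3 kk.
In this assignment every recorded phenotype matches its genotype and every non-founder's genotype is obtainable from its parents' genotypes, so the pedigree is consistent.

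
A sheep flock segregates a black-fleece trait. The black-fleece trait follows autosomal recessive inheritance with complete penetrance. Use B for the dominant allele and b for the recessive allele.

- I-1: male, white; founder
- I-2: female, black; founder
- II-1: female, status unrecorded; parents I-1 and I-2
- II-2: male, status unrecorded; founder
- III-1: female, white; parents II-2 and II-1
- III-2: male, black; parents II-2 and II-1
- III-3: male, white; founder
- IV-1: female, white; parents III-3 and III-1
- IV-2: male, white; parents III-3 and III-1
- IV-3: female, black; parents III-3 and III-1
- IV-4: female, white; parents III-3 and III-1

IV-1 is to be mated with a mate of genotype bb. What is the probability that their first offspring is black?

1/3

III-3 is white so carries B and passed b to IV-3 (bb), so III-3 is Bb.
III-1 is white so carries B and passed b to IV-3 (bb), so III-1 is Bb.
IV-1 is a white offspring of III-3 (Bb) × III-1 (Bb), whose cross gives 1/4 BB : 1/2 Bb : 1/4 bb; conditioning on being white, IV-1 is BB with probability 1/3, Bb with probability 2/3.
Summing over parental genotype combinations, P(offspring is black) = 2/3·1/2 = 1/3.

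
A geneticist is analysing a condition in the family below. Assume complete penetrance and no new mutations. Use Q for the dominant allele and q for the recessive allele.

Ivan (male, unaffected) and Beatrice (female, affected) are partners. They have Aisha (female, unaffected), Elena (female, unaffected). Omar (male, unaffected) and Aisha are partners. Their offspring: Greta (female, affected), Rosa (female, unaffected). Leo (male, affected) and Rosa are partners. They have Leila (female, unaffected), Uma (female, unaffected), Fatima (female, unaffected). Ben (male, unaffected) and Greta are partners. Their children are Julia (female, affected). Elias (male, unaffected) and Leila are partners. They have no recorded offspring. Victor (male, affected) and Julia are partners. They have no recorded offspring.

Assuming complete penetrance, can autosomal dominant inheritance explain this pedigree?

Under autosomal dominant, Greta (affected, female) cannot arise from Omar (unaffected) × Aisha (unaffected).

No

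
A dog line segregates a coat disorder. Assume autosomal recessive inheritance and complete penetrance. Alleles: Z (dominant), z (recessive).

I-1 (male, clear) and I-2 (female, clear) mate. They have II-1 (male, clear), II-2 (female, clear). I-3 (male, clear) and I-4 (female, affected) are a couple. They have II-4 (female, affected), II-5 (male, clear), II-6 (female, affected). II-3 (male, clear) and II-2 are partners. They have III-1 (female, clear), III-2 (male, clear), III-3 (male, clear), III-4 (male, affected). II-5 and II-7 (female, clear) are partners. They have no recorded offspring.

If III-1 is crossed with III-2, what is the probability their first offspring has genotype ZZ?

4/9

II-3 is clear so carries Z and passed z to III-4 (zz), so II-3 is Zz.
II-2 is clear so carries Z and passed z to III-4 (zz), so II-2 is Zz.
III-1 is a clear offspring of II-3 (Zz) × II-2 (Zz), whose cross gives 1/4 ZZ : 1/2 Zz : 1/4 zz; conditioning on being clear, III-1 is ZZ with probability 1/3, Zz with probability 2/3.
III-2 is a clear offspring of II-3 (Zz) × II-2 (Zz), whose cross gives 1/4 ZZ : 1/2 Zz : 1/4 zz; conditioning on being clear, III-2 is ZZ with probability 1/3, Zz with probability 2/3.
Summing over parental genotype combinations, P(offspring has genotype ZZ) = 1/9·1 + 2/9·1/2 + 2/9·1/2 + 4/9·1/4 = 4/9.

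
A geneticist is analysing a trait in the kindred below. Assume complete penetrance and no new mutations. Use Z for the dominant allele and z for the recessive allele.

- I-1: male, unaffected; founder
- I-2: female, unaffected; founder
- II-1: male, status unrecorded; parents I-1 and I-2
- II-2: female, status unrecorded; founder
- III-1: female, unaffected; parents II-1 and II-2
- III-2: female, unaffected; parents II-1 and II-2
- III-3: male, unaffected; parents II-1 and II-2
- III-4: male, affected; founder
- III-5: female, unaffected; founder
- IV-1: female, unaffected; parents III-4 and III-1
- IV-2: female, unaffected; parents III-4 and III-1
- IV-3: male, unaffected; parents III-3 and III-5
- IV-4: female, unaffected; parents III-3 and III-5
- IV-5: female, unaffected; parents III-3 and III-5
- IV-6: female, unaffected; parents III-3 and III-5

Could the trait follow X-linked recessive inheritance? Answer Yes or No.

A consistent assignment under X-linked recessive exists: I-1 X^Z Y, I-2 X^Z X^Z, II-1 X^Z Y, II-2 X^Z X^Z, III-1 X^Z X^Z, III-2 X^Z X^Z, III-3 X^Z Y, III-4 X^z Y, III-5 X^Z X^Z, IV-1 X^Z X^z, IV-2 X^Z X^z, IV-3 X^Z Y, IV-4 X^Z X^Z, IV-5 X^Z X^Z, IV-6 X^Z X^Z.
In this assignment every recorded phenotype matches its genotype and every non-founder's genotype is obtainable from its parents' genotypes, so the pedigree is consistent.

Yes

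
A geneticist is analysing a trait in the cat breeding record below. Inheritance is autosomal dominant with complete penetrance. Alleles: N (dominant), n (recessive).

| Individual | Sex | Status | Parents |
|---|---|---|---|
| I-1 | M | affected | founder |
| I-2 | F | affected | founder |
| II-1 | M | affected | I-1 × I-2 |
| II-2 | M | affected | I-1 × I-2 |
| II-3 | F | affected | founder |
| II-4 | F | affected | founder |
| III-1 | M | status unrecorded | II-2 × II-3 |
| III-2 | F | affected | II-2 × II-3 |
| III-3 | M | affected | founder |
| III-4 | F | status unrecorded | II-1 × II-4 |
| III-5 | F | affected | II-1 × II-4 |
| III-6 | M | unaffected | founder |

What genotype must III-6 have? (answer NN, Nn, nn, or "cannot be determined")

III-6 is unaffected, so III-6 is nn.

nn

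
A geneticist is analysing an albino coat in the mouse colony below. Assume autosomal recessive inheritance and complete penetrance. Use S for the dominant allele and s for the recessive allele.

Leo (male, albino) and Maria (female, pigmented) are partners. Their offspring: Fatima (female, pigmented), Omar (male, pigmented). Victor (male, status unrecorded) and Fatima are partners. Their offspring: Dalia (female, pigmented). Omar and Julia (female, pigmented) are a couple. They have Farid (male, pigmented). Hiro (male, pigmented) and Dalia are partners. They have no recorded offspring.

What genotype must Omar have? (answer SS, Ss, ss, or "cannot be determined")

Ss

From phenotype alone, Omar is SS or Ss.
Omar is pigmented so carries S and received s from Leo (ss), so Omar is Ss.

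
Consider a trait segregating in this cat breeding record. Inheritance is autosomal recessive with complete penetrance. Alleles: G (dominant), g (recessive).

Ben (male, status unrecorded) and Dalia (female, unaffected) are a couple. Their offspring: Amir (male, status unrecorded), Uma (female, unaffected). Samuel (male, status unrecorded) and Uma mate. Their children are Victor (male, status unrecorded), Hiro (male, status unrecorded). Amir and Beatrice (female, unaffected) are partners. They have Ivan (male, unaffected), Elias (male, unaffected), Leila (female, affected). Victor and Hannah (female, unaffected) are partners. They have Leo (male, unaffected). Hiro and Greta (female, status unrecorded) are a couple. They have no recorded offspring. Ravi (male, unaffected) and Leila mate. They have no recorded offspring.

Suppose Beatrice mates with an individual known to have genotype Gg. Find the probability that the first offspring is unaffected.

3/4

Beatrice is unaffected so carries G and passed g to Leila (gg), so Beatrice is Gg.
The cross gives 1/4 GG : 1/2 Gg : 1/4 gg, so P(offspring is unaffected) = 3/4.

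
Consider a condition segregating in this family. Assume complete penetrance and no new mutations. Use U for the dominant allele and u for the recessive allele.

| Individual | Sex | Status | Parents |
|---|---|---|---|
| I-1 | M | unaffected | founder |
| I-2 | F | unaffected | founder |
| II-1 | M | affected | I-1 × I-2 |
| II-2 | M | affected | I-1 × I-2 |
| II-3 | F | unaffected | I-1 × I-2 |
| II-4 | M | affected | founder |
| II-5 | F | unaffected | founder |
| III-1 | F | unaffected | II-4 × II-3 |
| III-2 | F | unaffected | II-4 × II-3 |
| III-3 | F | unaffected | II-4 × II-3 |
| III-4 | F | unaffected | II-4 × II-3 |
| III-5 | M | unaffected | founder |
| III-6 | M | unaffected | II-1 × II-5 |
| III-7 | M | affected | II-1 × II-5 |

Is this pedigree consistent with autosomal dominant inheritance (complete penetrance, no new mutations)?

No

Under autosomal dominant, II-1 (affected, male) cannot arise from I-1 (unaffected) × I-2 (unaffected).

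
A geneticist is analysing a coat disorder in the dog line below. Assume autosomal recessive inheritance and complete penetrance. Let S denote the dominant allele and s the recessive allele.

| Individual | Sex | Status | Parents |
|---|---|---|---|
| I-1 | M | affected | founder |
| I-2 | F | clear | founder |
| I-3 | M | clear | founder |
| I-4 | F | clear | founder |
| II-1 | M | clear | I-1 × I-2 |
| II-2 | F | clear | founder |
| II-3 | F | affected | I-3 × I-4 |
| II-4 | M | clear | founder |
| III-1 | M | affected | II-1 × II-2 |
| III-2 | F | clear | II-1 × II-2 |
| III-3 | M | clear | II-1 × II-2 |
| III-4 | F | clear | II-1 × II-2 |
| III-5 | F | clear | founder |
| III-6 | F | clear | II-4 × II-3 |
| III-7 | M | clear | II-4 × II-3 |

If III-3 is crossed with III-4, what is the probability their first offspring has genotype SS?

4/9

II-1 is clear so carries S and received s from I-1 (ss), so II-1 is Ss.
II-2 is clear so carries S and passed s to III-1 (ss), so II-2 is Ss.
III-3 is a clear offspring of II-1 (Ss) × II-2 (Ss), whose cross gives 1/4 SS : 1/2 Ss : 1/4 ss; conditioning on being clear, III-3 is SS with probability 1/3, Ss with probability 2/3.
III-4 is a clear offspring of II-1 (Ss) × II-2 (Ss), whose cross gives 1/4 SS : 1/2 Ss : 1/4 ss; conditioning on being clear, III-4 is SS with probability 1/3, Ss with probability 2/3.
Summing over parental genotype combinations, P(offspring has genotype SS) = 1/9·1 + 2/9·1/2 + 2/9·1/2 + 4/9·1/4 = 4/9.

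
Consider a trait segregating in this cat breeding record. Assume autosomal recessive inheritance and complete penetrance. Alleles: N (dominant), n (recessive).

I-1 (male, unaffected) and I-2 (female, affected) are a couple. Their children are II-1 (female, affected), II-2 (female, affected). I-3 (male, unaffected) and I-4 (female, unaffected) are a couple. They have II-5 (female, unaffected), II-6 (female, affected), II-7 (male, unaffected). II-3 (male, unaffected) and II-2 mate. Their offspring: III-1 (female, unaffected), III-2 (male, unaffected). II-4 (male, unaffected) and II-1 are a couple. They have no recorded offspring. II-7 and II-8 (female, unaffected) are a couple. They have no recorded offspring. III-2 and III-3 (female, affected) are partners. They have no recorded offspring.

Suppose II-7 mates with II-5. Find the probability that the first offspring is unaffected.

8/9

I-3 is unaffected so carries N and passed n to II-6 (nn), so I-3 is Nn.
I-4 is unaffected so carries N and passed n to II-6 (nn), so I-4 is Nn.
II-7 is an unaffected offspring of I-3 (Nn) × I-4 (Nn), whose cross gives 1/4 NN : 1/2 Nn : 1/4 nn; conditioning on being unaffected, II-7 is NN with probability 1/3, Nn with probability 2/3.
II-5 is an unaffected offspring of I-3 (Nn) × I-4 (Nn), whose cross gives 1/4 NN : 1/2 Nn : 1/4 nn; conditioning on being unaffected, II-5 is NN with probability 1/3, Nn with probability 2/3.
Summing over parental genotype combinations, P(offspring is unaffected) = 1/9·1 + 2/9·1 + 2/9·1 + 4/9·3/4 = 8/9.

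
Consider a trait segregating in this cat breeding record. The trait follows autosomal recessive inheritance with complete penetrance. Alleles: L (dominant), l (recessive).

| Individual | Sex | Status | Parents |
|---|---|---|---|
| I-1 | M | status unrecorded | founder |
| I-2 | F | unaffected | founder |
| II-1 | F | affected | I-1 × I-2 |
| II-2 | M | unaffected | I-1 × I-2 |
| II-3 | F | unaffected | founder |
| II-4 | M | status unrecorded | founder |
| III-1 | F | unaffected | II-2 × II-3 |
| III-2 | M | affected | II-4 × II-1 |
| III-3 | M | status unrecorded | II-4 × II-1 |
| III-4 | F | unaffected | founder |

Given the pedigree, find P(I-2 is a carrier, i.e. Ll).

I-2 is unaffected so carries L and passed l to II-1 (ll), so I-2 is Ll, giving P(Ll) = 1.

1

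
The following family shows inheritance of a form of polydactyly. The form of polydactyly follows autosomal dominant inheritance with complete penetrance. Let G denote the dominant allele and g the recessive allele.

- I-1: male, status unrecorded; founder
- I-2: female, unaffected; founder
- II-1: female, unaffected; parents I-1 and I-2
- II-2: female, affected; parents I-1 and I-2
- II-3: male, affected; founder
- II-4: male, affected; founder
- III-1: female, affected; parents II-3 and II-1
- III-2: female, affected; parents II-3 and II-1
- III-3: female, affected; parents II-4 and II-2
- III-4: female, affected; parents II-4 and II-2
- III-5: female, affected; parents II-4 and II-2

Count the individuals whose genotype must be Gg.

Obligate heterozygotes: I-1 passed G to II-2 (Gg, whose g came from I-2) and passed g to II-1 (gg), so I-1 is Gg; II-2 is affected so carries G and received g from I-2 (gg), so II-2 is Gg; III-1 is affected so carries G and received g from II-1 (gg), so III-1 is Gg; III-2 is affected so carries G and received g from II-1 (gg), so III-2 is Gg.
Every other individual is either homozygous by phenotype or has at least one consistent homozygous assignment, so the count is 4.

4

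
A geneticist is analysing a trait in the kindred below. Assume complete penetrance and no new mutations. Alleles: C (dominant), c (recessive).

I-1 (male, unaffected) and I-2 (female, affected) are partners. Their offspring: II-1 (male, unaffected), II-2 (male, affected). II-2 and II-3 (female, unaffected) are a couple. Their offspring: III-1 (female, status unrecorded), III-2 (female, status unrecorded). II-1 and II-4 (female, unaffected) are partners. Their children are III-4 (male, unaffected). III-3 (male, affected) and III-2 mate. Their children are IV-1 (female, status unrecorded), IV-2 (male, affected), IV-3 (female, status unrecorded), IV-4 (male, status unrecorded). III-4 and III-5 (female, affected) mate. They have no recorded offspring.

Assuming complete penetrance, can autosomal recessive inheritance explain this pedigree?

A consistent assignment under autosomal recessive exists: I-1 Cc, I-2 cc, II-1 Cc, II-2 cc, II-3 CC, II-4 CC, III-1 Cc, III-2 Cc, III-3 cc, III-4 CC, III-5 cc, IV-1 Cc, IV-2 cc, IV-3 Cc, IV-4 Cc.
In this assignment every recorded phenotype matches its genotype and every non-founder's genotype is obtainable from its parents' genotypes, so the pedigree is consistent.

Yes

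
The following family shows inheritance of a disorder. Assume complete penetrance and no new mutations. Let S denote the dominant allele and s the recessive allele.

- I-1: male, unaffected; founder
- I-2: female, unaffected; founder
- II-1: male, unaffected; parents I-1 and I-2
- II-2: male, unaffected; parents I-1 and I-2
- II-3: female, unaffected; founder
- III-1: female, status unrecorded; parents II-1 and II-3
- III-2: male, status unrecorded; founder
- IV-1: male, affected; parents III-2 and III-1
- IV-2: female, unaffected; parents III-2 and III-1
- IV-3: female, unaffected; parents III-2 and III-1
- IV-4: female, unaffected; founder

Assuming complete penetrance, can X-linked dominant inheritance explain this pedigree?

No

No assignment of genotypes under X-linked dominant satisfies every parent–offspring relationship, so the pedigree is inconsistent.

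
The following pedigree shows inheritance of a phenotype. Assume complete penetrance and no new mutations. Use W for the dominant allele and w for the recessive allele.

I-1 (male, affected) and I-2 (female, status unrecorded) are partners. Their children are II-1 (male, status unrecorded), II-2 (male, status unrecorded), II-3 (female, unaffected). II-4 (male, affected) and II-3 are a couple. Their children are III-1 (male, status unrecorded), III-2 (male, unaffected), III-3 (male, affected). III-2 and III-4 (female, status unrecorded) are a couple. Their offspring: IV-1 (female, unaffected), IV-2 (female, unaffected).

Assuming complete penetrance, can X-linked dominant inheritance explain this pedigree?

Under X-linked dominant, II-3 (unaffected, female) cannot arise from I-1 (affected) × I-2 (unrecorded).

No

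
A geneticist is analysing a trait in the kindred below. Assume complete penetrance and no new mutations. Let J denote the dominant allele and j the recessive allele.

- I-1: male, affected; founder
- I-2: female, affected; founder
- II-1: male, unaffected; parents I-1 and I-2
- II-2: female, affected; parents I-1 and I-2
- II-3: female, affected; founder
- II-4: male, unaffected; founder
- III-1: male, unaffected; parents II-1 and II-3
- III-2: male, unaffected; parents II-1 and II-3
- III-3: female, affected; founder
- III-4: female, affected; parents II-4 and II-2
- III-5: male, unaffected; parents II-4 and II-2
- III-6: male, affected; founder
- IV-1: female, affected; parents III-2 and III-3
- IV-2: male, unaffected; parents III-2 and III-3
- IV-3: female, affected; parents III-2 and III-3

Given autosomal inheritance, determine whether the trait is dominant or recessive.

dominant

I-1 and I-2 are both affected yet have an unaffected child II-1. Under a recessive model two affected parents are homozygous and every child would be affected, so the trait cannot be recessive.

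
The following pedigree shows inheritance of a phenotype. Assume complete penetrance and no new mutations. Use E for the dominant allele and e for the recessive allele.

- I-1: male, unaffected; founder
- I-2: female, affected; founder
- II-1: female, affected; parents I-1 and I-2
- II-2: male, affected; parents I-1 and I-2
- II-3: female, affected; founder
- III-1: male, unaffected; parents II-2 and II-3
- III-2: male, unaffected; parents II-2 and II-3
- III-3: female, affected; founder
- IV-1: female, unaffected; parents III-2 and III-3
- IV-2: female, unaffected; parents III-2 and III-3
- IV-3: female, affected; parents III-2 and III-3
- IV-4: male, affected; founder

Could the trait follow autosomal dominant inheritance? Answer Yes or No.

Yes

A consistent assignment under autosomal dominant exists: I-1 ee, I-2 EE, II-1 Ee, II-2 Ee, II-3 Ee, III-1 ee, III-2 ee, III-3 Ee, IV-1 ee, IV-2 ee, IV-3 Ee, IV-4 EE.
In this assignment every recorded phenotype matches its genotype and every non-founder's genotype is obtainable from its parents' genotypes, so the pedigree is consistent.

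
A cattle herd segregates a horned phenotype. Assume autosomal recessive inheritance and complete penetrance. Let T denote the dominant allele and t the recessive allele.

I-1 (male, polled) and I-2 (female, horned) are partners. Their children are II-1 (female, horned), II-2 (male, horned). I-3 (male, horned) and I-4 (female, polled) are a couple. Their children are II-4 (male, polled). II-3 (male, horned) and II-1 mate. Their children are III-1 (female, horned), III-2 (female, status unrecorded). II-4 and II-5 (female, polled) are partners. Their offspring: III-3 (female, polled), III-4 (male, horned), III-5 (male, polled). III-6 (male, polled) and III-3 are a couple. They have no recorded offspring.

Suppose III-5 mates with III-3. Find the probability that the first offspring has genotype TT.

4/9

II-4 is polled so carries T and received t from I-3 (tt), so II-4 is Tt.
II-5 is polled so carries T and passed t to III-4 (tt), so II-5 is Tt.
III-5 is a polled offspring of II-4 (Tt) × II-5 (Tt), whose cross gives 1/4 TT : 1/2 Tt : 1/4 tt; conditioning on being polled, III-5 is TT with probability 1/3, Tt with probability 2/3.
III-3 is a polled offspring of II-4 (Tt) × II-5 (Tt), whose cross gives 1/4 TT : 1/2 Tt : 1/4 tt; conditioning on being polled, III-3 is TT with probability 1/3, Tt with probability 2/3.
Summing over parental genotype combinations, P(offspring has genotype TT) = 1/9·1 + 2/9·1/2 + 2/9·1/2 + 4/9·1/4 = 4/9.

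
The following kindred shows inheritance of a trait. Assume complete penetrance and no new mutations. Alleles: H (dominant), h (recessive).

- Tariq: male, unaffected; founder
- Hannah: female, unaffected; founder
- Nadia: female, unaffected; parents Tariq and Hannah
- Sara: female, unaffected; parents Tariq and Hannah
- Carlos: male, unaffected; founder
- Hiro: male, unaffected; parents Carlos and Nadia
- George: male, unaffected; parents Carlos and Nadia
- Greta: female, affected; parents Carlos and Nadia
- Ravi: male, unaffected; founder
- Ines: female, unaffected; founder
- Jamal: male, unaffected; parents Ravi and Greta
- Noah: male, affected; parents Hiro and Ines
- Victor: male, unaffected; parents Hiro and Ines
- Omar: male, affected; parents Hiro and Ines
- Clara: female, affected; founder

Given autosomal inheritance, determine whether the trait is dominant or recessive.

recessive

Carlos and Nadia are both unaffected yet have an affected child Greta. Under dominance, an affected child requires at least one affected parent, so the trait cannot be dominant.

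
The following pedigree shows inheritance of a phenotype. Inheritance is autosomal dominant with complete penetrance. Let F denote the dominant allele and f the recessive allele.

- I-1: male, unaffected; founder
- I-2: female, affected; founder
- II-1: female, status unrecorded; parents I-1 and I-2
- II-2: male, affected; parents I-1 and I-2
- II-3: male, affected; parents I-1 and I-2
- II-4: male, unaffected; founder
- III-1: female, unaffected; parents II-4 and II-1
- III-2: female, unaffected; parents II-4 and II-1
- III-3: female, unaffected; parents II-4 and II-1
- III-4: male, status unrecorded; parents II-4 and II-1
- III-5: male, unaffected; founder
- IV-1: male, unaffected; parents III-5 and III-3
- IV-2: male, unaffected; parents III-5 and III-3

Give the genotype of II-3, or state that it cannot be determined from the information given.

From phenotype alone, II-3 is FF or Ff.
II-3 is affected so carries F and received f from I-1 (ff), so II-3 is Ff.

Ff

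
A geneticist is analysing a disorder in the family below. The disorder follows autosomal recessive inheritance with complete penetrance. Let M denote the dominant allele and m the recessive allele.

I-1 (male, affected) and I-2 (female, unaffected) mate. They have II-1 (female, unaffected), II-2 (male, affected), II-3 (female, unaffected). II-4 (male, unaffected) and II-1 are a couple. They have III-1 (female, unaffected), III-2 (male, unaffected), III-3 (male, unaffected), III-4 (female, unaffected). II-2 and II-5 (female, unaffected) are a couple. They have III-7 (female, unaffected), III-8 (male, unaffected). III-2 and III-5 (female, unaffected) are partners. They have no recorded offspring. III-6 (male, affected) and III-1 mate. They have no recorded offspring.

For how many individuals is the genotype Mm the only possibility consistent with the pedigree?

Obligate heterozygotes: I-2 is unaffected so carries M and passed m to II-2 (mm), so I-2 is Mm; II-1 is unaffected so carries M and received m from I-1 (mm), so II-1 is Mm; II-3 is unaffected so carries M and received m from I-1 (mm), so II-3 is Mm; III-7 is unaffected so carries M and received m from II-2 (mm), so III-7 is Mm; III-8 is unaffected so carries M and received m from II-2 (mm), so III-8 is Mm.
Every other individual is either homozygous by phenotype or has at least one consistent homozygous assignment, so the count is 5.

5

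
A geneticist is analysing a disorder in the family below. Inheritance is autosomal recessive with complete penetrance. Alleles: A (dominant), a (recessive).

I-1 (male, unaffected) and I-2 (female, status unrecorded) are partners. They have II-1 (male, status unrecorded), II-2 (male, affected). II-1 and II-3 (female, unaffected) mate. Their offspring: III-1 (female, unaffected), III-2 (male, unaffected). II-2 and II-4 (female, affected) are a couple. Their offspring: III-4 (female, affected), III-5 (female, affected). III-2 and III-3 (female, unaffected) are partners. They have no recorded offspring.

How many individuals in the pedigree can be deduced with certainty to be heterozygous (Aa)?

1

Obligate heterozygotes: I-1 is unaffected so carries A and passed a to II-2 (aa), so I-1 is Aa.
Every other individual is either homozygous by phenotype or has at least one consistent homozygous assignment, so the count is 1.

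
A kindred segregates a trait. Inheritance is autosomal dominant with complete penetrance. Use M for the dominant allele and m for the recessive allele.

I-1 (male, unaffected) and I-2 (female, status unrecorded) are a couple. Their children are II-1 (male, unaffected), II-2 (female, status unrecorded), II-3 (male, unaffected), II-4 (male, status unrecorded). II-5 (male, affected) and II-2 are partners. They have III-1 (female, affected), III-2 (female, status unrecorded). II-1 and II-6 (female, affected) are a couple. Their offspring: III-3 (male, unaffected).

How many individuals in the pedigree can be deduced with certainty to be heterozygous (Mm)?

1

Obligate heterozygotes: II-6 is affected so carries M and passed m to III-3 (mm), so II-6 is Mm.
Every other individual is either homozygous by phenotype or has at least one consistent homozygous assignment, so the count is 1.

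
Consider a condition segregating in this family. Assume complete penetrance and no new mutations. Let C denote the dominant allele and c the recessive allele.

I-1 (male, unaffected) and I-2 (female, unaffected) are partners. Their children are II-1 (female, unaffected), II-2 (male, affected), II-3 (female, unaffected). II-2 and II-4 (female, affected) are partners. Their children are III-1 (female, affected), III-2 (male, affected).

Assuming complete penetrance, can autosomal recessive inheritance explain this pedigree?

Yes

A consistent assignment under autosomal recessive exists: I-1 Cc, I-2 Cc, II-1 CC, II-2 cc, II-3 CC, II-4 cc, III-1 cc, III-2 cc.
In this assignment every recorded phenotype matches its genotype and every non-founder's genotype is obtainable from its parents' genotypes, so the pedigree is consistent.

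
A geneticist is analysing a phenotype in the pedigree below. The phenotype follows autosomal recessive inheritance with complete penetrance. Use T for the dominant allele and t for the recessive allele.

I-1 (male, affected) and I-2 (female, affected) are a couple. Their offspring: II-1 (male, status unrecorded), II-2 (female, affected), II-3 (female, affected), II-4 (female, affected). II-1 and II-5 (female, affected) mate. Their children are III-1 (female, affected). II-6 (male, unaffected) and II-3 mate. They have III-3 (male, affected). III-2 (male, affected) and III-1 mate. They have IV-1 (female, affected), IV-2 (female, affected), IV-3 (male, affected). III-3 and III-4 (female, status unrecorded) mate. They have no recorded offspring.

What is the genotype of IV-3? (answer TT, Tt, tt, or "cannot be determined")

IV-3 is affected, so IV-3 is tt.

tt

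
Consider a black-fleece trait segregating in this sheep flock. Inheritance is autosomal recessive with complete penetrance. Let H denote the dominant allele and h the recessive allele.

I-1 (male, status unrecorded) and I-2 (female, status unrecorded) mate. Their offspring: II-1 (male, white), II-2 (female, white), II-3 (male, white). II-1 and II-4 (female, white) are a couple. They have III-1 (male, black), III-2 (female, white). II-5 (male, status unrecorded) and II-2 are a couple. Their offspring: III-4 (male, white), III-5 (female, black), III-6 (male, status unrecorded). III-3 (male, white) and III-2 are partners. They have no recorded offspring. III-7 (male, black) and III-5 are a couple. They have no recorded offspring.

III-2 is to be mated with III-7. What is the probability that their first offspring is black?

1/3

II-1 is white so carries H and passed h to III-1 (hh), so II-1 is Hh.
II-4 is white so carries H and passed h to III-1 (hh), so II-4 is Hh.
III-2 is a white offspring of II-1 (Hh) × II-4 (Hh), whose cross gives 1/4 HH : 1/2 Hh : 1/4 hh; conditioning on being white, III-2 is HH with probability 1/3, Hh with probability 2/3.
III-7 is black, so III-7 is hh.
Summing over parental genotype combinations, P(offspring is black) = 2/3·1/2 = 1/3.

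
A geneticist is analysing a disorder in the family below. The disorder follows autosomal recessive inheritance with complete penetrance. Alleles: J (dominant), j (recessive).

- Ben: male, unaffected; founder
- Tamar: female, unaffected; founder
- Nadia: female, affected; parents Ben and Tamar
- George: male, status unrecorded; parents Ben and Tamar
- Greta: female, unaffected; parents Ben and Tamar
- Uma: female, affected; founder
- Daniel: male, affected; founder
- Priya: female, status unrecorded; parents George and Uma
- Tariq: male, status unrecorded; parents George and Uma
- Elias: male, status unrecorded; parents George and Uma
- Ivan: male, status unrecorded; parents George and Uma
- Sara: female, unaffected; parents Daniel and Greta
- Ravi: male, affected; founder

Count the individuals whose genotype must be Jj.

Obligate heterozygotes: Ben is unaffected so carries J and passed j to Nadia (jj), so Ben is Jj; Tamar is unaffected so carries J and passed j to Nadia (jj), so Tamar is Jj; Sara is unaffected so carries J and received j from Daniel (jj), so Sara is Jj.
Every other individual is either homozygous by phenotype or has at least one consistent homozygous assignment, so the count is 3.

3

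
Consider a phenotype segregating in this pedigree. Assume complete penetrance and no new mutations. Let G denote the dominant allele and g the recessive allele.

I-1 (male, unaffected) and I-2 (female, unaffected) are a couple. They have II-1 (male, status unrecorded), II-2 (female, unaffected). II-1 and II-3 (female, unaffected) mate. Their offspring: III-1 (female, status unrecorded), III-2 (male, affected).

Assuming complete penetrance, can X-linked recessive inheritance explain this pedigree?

Yes

A consistent assignment under X-linked recessive exists: I-1 X^G Y, I-2 X^G X^G, II-1 X^G Y, II-2 X^G X^G, II-3 X^G X^g, III-1 X^G X^G, III-2 X^g Y.
In this assignment every recorded phenotype matches its genotype and every non-founder's genotype is obtainable from its parents' genotypes, so the pedigree is consistent.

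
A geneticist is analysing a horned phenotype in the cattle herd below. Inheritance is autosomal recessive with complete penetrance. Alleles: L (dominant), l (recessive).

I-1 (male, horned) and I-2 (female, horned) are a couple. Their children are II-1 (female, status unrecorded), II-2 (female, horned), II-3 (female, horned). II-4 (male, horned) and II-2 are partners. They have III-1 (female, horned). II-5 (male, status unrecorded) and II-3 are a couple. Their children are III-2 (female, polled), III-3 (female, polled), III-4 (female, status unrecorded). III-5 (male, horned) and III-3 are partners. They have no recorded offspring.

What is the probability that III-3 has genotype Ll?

III-3 is polled so carries L and received l from II-3 (ll), so III-3 is Ll, giving P(Ll) = 1.

1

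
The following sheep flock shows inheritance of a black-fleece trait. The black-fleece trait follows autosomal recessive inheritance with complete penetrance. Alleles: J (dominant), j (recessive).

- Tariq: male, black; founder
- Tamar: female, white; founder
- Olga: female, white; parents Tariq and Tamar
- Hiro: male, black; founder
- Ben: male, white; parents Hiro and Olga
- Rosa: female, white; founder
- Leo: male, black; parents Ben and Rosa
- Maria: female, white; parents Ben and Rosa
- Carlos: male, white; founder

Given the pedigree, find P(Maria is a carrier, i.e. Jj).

2/3

Ben is white so carries J and received j from Hiro (jj), so Ben is Jj.
Rosa is white so carries J and passed j to Leo (jj), so Rosa is Jj.
Their cross gives offspring ratios 1/4 JJ : 1/2 Jj : 1/4 jj. Conditioning on Maria being white, P(Jj) = 1/2 / 3/4 = 2/3.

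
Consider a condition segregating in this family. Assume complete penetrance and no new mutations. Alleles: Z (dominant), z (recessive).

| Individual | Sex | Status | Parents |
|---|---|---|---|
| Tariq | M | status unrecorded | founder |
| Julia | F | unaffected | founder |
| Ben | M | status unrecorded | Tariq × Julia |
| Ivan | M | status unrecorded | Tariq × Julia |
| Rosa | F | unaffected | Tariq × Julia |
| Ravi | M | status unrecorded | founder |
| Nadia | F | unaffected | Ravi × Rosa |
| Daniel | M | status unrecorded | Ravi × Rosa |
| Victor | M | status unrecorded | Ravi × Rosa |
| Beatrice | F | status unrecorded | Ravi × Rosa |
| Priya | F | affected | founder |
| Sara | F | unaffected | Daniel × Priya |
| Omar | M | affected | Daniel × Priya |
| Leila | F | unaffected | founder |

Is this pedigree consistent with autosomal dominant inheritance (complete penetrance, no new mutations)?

Yes

A consistent assignment under autosomal dominant exists: Tariq Zz, Julia zz, Ben Zz, Ivan Zz, Rosa zz, Ravi Zz, Nadia zz, Daniel Zz, Victor Zz, Beatrice Zz, Priya Zz, Sara zz, Omar ZZ, Leila zz.
In this assignment every recorded phenotype matches its genotype and every non-founder's genotype is obtainable from its parents' genotypes, so the pedigree is consistent.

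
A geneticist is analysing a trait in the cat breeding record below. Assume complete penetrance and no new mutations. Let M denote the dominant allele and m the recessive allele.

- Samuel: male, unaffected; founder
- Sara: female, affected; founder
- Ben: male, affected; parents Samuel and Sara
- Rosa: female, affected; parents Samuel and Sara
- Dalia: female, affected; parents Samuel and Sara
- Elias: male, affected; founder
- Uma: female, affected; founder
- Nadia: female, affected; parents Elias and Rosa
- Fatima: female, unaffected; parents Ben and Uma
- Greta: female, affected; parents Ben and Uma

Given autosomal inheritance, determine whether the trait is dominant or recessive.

dominant

Ben and Uma are both affected yet have an unaffected child Fatima. Under a recessive model two affected parents are homozygous and every child would be affected, so the trait cannot be recessive.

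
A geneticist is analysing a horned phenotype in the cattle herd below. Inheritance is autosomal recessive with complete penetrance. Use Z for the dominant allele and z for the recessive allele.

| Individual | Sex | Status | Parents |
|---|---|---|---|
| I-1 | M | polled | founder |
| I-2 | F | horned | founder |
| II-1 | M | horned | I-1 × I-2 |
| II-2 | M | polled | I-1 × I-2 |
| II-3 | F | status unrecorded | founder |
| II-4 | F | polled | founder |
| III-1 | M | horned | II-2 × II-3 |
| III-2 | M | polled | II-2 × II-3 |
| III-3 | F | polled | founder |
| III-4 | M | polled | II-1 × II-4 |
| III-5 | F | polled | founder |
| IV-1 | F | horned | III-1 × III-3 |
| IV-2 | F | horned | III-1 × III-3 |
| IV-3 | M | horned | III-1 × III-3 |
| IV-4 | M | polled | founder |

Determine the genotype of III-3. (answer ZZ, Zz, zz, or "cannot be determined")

From phenotype alone, III-3 is ZZ or Zz.
III-3 is polled so carries Z and passed z to IV-1 (zz), so III-3 is Zz.

Zz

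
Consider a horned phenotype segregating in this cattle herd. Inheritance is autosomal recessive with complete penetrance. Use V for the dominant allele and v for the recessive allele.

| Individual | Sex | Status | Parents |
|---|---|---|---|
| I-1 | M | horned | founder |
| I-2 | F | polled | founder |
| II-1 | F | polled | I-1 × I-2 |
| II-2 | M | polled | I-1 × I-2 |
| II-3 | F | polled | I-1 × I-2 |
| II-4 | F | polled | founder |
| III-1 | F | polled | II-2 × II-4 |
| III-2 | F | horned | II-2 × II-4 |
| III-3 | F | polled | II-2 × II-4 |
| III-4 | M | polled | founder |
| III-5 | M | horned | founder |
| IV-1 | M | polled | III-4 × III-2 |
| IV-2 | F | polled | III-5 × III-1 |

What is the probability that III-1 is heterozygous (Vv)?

1/2

II-2 is polled so carries V and received v from I-1 (vv), so II-2 is Vv.
II-4 is polled so carries V and passed v to III-2 (vv), so II-4 is Vv.
Their cross gives offspring ratios 1/4 VV : 1/2 Vv : 1/4 vv. Conditioning on III-1 being polled, P(Vv) = 1/2 / 3/4 = 2/3 before taking III-1's own offspring into account.
III-5 is horned, so III-5 is vv.
Now use III-1's offspring. Probability of each recorded status — polled daughter IV-2: 1/2 if III-1 is Vv, 1 if VV.
Bayes: P(Vv) = 2/3·1/2 / (2/3·1/2 + 1/3·1) = 1/2.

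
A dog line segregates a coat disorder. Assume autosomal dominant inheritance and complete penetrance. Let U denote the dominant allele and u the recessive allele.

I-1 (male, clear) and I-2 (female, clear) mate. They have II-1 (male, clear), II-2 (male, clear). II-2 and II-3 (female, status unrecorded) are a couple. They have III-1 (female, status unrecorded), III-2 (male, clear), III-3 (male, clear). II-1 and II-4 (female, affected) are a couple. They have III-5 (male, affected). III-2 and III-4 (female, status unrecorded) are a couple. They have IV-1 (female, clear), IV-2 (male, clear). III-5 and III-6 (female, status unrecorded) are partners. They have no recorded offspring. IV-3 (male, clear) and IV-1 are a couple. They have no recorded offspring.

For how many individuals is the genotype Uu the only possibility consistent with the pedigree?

Obligate heterozygotes: III-5 is affected so carries U and received u from II-1 (uu), so III-5 is Uu.
Every other individual is either homozygous by phenotype or has at least one consistent homozygous assignment, so the count is 1.

1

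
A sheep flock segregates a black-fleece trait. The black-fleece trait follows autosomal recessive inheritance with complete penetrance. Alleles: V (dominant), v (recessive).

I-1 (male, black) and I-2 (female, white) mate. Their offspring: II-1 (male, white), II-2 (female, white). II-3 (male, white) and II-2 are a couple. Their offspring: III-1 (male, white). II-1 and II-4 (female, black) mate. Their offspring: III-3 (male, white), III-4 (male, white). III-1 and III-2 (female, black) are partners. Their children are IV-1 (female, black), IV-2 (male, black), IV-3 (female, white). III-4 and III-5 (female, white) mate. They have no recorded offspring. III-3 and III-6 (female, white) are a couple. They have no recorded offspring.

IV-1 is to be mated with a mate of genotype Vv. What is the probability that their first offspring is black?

1/2

IV-1 is black, so IV-1 is vv.
The cross gives 1/2 Vv : 1/2 vv, so P(offspring is black) = 1/2.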